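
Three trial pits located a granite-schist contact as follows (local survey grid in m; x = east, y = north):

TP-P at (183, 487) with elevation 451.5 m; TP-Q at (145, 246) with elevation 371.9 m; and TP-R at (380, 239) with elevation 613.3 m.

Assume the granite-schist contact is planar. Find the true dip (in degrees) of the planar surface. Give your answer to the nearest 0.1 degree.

Let the plane be z = a·x + b·y + c.
TP-Q−TP-P: −38a − 241b = −79.6;  TP-R−TP-P: 197a − 248b = 161.8.
Solving gives a = 1.03222, b = 0.16753.
Gradient magnitude |∇z| = √(a² + b²) = √(1.06549 + 0.02807) = 1.04573.
True dip = arctan(1.04573) = 46.3°, dipping toward W (azimuth ≈ 261°).

46.3°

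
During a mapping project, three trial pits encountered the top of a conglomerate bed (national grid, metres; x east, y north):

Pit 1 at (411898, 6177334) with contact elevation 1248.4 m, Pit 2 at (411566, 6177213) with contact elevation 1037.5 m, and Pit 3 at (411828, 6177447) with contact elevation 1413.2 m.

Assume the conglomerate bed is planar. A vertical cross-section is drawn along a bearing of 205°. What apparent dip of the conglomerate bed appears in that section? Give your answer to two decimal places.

54.56°

Let the plane be z = a·x + b·y + c.
Pit 2−Pit 1: −332a − 121b = −210.9;  Pit 3−Pit 1: −70a + 113b = 164.8.
Solving gives a = 0.08461, b = 1.51082.
Unit vector along 205° is (sin 205°, cos 205°) = (-0.4226, -0.9063).
Slope in that direction = a·(-0.4226) + b·(-0.9063) = −1.40503.
Apparent dip = arctan|1.40503| = 54.56° (true dip is 56.5°, so apparent ≤ true as expected).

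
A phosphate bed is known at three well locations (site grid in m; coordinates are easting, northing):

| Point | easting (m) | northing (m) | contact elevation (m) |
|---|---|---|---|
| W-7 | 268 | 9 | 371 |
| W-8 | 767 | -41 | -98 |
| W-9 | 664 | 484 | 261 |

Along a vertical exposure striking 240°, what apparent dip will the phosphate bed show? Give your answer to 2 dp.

27.25°

Two edge vectors: W-7→W-8 = (499, -50, -469), W-7→W-9 = (396, 475, -110).
Normal n = (W-7→W-8) × (W-7→W-9) = (228275, -130834, 256825).
So ∂z/∂easting = −n_x/n_z = −0.88883 and ∂z/∂northing = −n_y/n_z = 0.50943.
Unit vector along 240° is (sin 240°, cos 240°) = (-0.8660, -0.5000).
Slope in that direction = a·(-0.8660) + b·(-0.5000) = 0.51504.
Apparent dip = arctan|0.51504| = 27.25° (true dip is 45.7°, so apparent ≤ true as expected).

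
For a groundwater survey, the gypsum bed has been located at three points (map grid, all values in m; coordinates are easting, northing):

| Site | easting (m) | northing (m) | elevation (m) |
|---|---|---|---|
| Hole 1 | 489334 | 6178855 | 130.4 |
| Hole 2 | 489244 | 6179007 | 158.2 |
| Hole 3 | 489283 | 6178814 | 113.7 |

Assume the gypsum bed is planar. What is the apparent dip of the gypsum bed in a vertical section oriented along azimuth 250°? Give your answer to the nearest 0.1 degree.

Let the plane be z = a·easting + b·northing + c.
Hole 2−Hole 1: −90a + 152b = 27.8;  Hole 3−Hole 1: −51a − 41b = −16.7.
Solving gives a = 0.12223, b = 0.25527.
Unit vector along 250° is (sin 250°, cos 250°) = (-0.9397, -0.3420).
Slope in that direction = a·(-0.9397) + b·(-0.3420) = −0.20217.
Apparent dip = arctan|0.20217| = 11.4° (true dip is 15.8°, so apparent ≤ true as expected).

11.4°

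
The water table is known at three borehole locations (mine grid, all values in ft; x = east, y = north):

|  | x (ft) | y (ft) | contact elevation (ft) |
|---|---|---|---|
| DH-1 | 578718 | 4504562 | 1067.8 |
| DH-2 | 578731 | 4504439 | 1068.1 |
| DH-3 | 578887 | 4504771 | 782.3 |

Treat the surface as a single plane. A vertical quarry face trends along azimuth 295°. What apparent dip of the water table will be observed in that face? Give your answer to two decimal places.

52.09°

Two edge vectors: DH-1→DH-2 = (13, -123, 0.3), DH-1→DH-3 = (169, 209, -285.5).
Normal n = (DH-1→DH-2) × (DH-1→DH-3) = (35053.8, 3762.2, 23504).
So ∂z/∂x = −n_x/n_z = −1.49140 and ∂z/∂y = −n_y/n_z = −0.16007.
Unit vector along 295° is (sin 295°, cos 295°) = (-0.9063, 0.4226).
Slope in that direction = a·(-0.9063) + b·(0.4226) = 1.28402.
Apparent dip = arctan|1.28402| = 52.09° (true dip is 56.3°, so apparent ≤ true as expected).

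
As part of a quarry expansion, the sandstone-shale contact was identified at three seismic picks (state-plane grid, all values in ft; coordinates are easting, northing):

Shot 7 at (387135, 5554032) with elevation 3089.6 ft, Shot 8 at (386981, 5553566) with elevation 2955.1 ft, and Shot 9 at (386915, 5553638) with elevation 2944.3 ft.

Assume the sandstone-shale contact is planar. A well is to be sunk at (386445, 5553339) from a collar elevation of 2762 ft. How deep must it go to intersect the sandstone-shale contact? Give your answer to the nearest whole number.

Two edge vectors: Shot 7→Shot 8 = (-154, -466, -134.5), Shot 7→Shot 9 = (-220, -394, -145.3).
Normal n = (Shot 7→Shot 8) × (Shot 7→Shot 9) = (14716.8, 7213.8, -41844).
So ∂z/∂easting = −n_x/n_z = 0.35170634 and ∂z/∂northing = −n_y/n_z = 0.17239748.
Intercept c from Shot 7: 3089.6 − 136157.83 − 957501.10 = −1090569.33.
At (386445, 5553339): z_contact = 135915.2 + 957381.6 − 1090569.33 = 2727.5 ft.
Depth below ground = 2762 − 2727.5 = 35 ft.

35 ft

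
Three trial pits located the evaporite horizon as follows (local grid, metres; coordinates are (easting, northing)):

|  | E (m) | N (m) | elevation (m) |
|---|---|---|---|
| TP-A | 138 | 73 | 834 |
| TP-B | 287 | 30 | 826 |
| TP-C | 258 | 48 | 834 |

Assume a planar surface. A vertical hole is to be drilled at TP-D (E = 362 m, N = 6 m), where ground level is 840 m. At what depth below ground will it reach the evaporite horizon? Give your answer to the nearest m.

Two edge vectors: TP-A→TP-B = (149, -43, -8), TP-A→TP-C = (120, -25, 0).
Normal n = (TP-A→TP-B) × (TP-A→TP-C) = (-200, -960, 1435).
So ∂z/∂E = −n_x/n_z = 0.13937 and ∂z/∂N = −n_y/n_z = 0.66899.
Intercept c from TP-A: 834 − 19.23 − 48.84 = 765.93.
At (362, 6): z_contact = 50.5 + 4.0 + 765.93 = 820.4 m.
Depth below ground = 840 − 820.4 = 20 m.

20 m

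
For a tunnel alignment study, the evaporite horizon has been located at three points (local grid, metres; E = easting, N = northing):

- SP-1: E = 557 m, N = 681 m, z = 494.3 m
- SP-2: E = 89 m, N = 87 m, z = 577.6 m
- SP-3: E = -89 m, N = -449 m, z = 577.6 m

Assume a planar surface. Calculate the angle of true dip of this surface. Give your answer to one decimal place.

Two edge vectors: SP-1→SP-2 = (-468, -594, 83.3), SP-1→SP-3 = (-646, -1130, 83.3).
Normal n = (SP-1→SP-2) × (SP-1→SP-3) = (44648.8, -14827.4, 145116).
So ∂z/∂E = −n_x/n_z = −0.30768 and ∂z/∂N = −n_y/n_z = 0.10218.
Gradient magnitude |∇z| = √(a² + b²) = √(0.09466 + 0.01044) = 0.32420.
True dip = arctan(0.32420) = 18.0°, dipping toward ESE (azimuth ≈ 108°).

18.0°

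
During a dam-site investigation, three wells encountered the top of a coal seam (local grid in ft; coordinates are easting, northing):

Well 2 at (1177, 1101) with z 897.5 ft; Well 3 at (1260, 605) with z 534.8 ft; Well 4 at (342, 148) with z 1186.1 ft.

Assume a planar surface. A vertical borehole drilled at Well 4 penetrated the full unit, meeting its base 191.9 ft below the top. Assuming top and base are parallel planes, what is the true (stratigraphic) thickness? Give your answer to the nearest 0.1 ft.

Let the plane be z = a·easting + b·northing + c.
Well 3−Well 2: 83a − 496b = −362.7;  Well 4−Well 2: −835a − 953b = 288.6.
Solving gives a = −0.99096, b = 0.56542.
|∇z| = √(a²+b²) = 1.14092, so dip δ = arctan(1.14092) = 48.77°.
True thickness = vertical thickness × cos δ = 191.9 × cos 48.77° = 126.5 ft.

126.5 ft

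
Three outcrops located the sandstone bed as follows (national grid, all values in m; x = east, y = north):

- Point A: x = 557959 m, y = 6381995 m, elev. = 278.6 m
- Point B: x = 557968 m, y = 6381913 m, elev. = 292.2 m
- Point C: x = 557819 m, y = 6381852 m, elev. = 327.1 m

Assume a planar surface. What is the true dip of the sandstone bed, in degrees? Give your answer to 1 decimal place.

13.6°

Let the plane be z = a·x + b·y + c.
Point B−Point A: 9a − 82b = 13.6;  Point C−Point A: −140a − 143b = 48.5.
Solving gives a = −0.15918, b = −0.18332.
Gradient magnitude |∇z| = √(a² + b²) = √(0.02534 + 0.03361) = 0.24279.
True dip = arctan(0.24279) = 13.6°, dipping toward NE (azimuth ≈ 041°).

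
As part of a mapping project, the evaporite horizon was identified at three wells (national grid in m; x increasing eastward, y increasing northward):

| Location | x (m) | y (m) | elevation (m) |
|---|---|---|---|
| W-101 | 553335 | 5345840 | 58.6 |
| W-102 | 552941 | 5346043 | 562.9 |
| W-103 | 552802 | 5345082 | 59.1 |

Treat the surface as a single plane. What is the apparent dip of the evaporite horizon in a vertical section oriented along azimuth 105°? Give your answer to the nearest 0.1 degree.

47.2°

Two edge vectors: W-101→W-102 = (-394, 203, 504.3), W-101→W-103 = (-533, -758, 0.5).
Normal n = (W-101→W-102) × (W-101→W-103) = (382360.9, -268594.9, 406851).
So ∂z/∂x = −n_x/n_z = −0.93981 and ∂z/∂y = −n_y/n_z = 0.66018.
Unit vector along 105° is (sin 105°, cos 105°) = (0.9659, -0.2588).
Slope in that direction = a·(0.9659) + b·(-0.2588) = −1.07865.
Apparent dip = arctan|1.07865| = 47.2° (true dip is 49.0°, so apparent ≤ true as expected).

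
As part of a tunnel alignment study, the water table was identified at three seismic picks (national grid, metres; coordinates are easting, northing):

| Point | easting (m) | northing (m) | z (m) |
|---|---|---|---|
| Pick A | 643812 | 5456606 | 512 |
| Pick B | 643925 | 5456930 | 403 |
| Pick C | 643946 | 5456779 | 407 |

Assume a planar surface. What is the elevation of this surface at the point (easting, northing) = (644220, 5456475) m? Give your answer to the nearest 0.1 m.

267.8 m

Let the plane be z = a·easting + b·northing + c.
Pick B−Pick A: 113a + 324b = −109;  Pick C−Pick A: 134a + 173b = −105.
Solving gives a = −0.635312356, b = −0.114844765.
Then c = 512 − a·643812 − b·5456606 = 1036196.35.
At (644220, 5456475): z = −409280.9 − 626647.6 + 1036196.35 = 267.8 m.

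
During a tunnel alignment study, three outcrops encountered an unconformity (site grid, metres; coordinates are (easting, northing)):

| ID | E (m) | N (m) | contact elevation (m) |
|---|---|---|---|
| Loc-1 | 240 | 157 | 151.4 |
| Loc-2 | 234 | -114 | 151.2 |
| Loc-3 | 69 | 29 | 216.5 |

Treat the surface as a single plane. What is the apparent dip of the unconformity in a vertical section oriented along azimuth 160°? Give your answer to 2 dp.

8.05°

Two edge vectors: Loc-1→Loc-2 = (-6, -271, -0.2), Loc-1→Loc-3 = (-171, -128, 65.1).
Normal n = (Loc-1→Loc-2) × (Loc-1→Loc-3) = (-17667.7, 424.8, -45573).
So ∂z/∂E = −n_x/n_z = −0.38768 and ∂z/∂N = −n_y/n_z = 0.00932.
Unit vector along 160° is (sin 160°, cos 160°) = (0.3420, -0.9397).
Slope in that direction = a·(0.3420) + b·(-0.9397) = −0.14135.
Apparent dip = arctan|0.14135| = 8.05° (true dip is 21.2°, so apparent ≤ true as expected).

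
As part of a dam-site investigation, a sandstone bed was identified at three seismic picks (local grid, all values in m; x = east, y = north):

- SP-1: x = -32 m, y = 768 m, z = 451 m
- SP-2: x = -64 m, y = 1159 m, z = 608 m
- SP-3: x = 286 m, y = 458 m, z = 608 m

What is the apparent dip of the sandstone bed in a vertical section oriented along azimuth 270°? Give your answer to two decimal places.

Let the plane be z = a·x + b·y + c.
SP-2−SP-1: −32a + 391b = 157;  SP-3−SP-1: 318a − 310b = 157.
Solving gives a = 0.96189, b = 0.48026.
Unit vector along 270° is (sin 270°, cos 270°) = (-1.0000, -0.0000).
Slope in that direction = a·(-1.0000) + b·(-0.0000) = −0.96189.
Apparent dip = arctan|0.96189| = 43.89° (true dip is 47.1°, so apparent ≤ true as expected).

43.89°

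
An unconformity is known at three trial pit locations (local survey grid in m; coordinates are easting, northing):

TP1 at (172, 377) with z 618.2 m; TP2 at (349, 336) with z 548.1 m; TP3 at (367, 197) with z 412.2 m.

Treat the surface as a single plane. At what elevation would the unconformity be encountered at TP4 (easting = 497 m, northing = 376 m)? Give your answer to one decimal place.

560.4 m

Let the plane be z = a·easting + b·northing + c.
TP2−TP1: 177a − 41b = −70.1;  TP3−TP1: 195a − 180b = −206.
Solving gives a = −0.17482, b = 0.95506.
Then c = 618.2 − a·172 − b·377 = 288.21.
At (497, 376): z = −86.9 + 359.1 + 288.21 = 560.4 m.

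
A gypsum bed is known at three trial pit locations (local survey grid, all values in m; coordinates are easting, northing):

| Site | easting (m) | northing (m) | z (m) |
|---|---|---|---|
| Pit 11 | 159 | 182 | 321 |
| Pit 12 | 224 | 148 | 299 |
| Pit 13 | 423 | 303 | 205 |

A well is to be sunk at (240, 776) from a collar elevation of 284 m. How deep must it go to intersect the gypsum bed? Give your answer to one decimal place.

55.9 m

Let the plane be z = a·easting + b·northing + c.
Pit 12−Pit 11: 65a − 34b = −22;  Pit 13−Pit 11: 264a + 121b = −116.
Solving gives a = −0.39226, b = −0.10284.
Then c = 321 − a·159 − b·182 = 402.09.
At (240, 776): z_contact = −94.14 − 79.81 + 402.09 = 228.14 m.
Depth below ground = 284 − 228.14 = 55.9 m.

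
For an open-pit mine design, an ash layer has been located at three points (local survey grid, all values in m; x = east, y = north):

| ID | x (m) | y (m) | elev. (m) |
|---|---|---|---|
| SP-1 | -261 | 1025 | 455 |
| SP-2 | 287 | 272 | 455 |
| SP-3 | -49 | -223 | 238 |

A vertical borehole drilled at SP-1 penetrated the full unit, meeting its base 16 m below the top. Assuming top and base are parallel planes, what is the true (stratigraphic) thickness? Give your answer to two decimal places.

14.93 m

Let the plane be z = a·x + b·y + c.
SP-2−SP-1: 548a − 753b = 0;  SP-3−SP-1: 212a − 1248b = −217.
Solving gives a = 0.31167, b = 0.22682.
|∇z| = √(a²+b²) = 0.38547, so dip δ = arctan(0.38547) = 21.08°.
True thickness = vertical thickness × cos δ = 16 × cos 21.08° = 14.93 m.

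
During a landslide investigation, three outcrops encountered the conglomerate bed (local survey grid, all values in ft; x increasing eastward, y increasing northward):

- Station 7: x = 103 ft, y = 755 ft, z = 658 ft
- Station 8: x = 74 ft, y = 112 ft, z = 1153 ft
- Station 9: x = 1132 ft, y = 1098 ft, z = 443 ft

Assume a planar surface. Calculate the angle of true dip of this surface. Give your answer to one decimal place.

37.7°

Let the plane be z = a·x + b·y + c.
Station 8−Station 7: −29a − 643b = 495;  Station 9−Station 7: 1029a + 343b = −215.
Solving gives a = 0.04840, b = −0.77201.
Gradient magnitude |∇z| = √(a² + b²) = √(0.00234 + 0.59600) = 0.77353.
True dip = arctan(0.77353) = 37.7°, dipping toward N (azimuth ≈ 356°).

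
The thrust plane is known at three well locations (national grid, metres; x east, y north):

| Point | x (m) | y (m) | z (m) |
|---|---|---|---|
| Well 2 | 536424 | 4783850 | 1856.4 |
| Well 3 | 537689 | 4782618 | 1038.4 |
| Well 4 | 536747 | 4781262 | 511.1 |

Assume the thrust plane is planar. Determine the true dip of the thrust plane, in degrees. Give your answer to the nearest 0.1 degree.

Two edge vectors: Well 2→Well 3 = (1265, -1232, -818), Well 2→Well 4 = (323, -2588, -1345.3).
Normal n = (Well 2→Well 3) × (Well 2→Well 4) = (-459574.4, 1437590.5, -2875884).
So ∂z/∂x = −n_x/n_z = −0.15980 and ∂z/∂y = −n_y/n_z = 0.49988.
Gradient magnitude |∇z| = √(a² + b²) = √(0.02554 + 0.24988) = 0.52480.
True dip = arctan(0.52480) = 27.7°, dipping toward SSE (azimuth ≈ 162°).

27.7°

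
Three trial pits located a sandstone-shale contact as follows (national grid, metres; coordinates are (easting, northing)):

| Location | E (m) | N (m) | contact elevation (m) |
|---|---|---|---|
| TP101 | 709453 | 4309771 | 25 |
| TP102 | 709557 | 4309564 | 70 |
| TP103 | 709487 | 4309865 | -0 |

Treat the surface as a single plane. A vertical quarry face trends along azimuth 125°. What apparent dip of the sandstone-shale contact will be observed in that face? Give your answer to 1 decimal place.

Let the plane be z = a·E + b·N + c.
TP102−TP101: 104a − 207b = 45;  TP103−TP101: 34a + 94b = −25.
Solving gives a = −0.05620, b = −0.24563.
Unit vector along 125° is (sin 125°, cos 125°) = (0.8192, -0.5736).
Slope in that direction = a·(0.8192) + b·(-0.5736) = 0.09485.
Apparent dip = arctan|0.09485| = 5.4° (true dip is 14.1°, so apparent ≤ true as expected).

5.4°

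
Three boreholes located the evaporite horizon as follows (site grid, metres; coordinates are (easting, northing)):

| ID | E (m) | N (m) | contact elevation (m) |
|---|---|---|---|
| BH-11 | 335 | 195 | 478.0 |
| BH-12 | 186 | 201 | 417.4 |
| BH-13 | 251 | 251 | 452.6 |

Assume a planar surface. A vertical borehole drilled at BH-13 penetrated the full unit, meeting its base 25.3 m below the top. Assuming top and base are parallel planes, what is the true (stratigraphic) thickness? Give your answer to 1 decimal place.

23.1 m

Let the plane be z = a·E + b·N + c.
BH-12−BH-11: −149a + 6b = −60.6;  BH-13−BH-11: −84a + 56b = −25.4.
Solving gives a = 0.41342, b = 0.16656.
|∇z| = √(a²+b²) = 0.44571, so dip δ = arctan(0.44571) = 24.02°.
True thickness = vertical thickness × cos δ = 25.3 × cos 24.02° = 23.1 m.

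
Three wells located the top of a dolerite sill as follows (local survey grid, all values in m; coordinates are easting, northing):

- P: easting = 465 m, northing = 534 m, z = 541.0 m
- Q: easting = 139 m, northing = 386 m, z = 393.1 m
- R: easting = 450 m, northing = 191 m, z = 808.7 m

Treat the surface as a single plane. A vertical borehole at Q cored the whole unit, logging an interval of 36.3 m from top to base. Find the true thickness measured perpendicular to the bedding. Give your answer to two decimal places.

23.70 m

Two edge vectors: P→Q = (-326, -148, -147.9), P→R = (-15, -343, 267.7).
Normal n = (P→Q) × (P→R) = (-90349.3, 89488.7, 109598).
So ∂z/∂easting = −n_x/n_z = 0.82437 and ∂z/∂northing = −n_y/n_z = −0.81652.
|∇z| = √(a²+b²) = 1.16030, so dip δ = arctan(1.16030) = 49.24°.
True thickness = vertical thickness × cos δ = 36.3 × cos 49.24° = 23.70 m.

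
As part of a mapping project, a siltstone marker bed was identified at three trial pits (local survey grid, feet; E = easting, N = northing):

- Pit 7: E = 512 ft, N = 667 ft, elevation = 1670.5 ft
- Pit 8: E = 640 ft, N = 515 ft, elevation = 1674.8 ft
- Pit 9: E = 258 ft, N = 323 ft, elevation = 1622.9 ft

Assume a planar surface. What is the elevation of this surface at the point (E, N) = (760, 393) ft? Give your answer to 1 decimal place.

Two edge vectors: Pit 7→Pit 8 = (128, -152, 4.3), Pit 7→Pit 9 = (-254, -344, -47.6).
Normal n = (Pit 7→Pit 8) × (Pit 7→Pit 9) = (8714.4, 5000.6, -82640).
So ∂z/∂E = −n_x/n_z = 0.10545 and ∂z/∂N = −n_y/n_z = 0.06051.
Intercept c from Pit 7: 1670.5 − 53.99 − 40.36 = 1576.15.
At (760, 393): z = 80.1 + 23.8 + 1576.15 = 1680.1 ft.

1680.1 ft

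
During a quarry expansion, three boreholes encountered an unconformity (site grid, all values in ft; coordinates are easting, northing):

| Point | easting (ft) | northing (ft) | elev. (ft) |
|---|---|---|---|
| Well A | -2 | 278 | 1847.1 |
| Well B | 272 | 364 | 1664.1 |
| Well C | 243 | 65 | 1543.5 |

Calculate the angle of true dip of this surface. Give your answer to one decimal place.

43.6°

Two edge vectors: Well A→Well B = (274, 86, -183), Well A→Well C = (245, -213, -303.6).
Normal n = (Well A→Well B) × (Well A→Well C) = (-65088.6, 38351.4, -79432).
So ∂z/∂easting = −n_x/n_z = −0.81943 and ∂z/∂northing = −n_y/n_z = 0.48282.
Gradient magnitude |∇z| = √(a² + b²) = √(0.67146 + 0.23312) = 0.95109.
True dip = arctan(0.95109) = 43.6°, dipping toward ESE (azimuth ≈ 121°).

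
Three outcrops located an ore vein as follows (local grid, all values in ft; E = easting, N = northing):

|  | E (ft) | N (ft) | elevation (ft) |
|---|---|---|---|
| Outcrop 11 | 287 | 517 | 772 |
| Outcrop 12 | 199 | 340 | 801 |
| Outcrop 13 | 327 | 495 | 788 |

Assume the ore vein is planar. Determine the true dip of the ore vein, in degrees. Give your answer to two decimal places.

Two edge vectors: Outcrop 11→Outcrop 12 = (-88, -177, 29), Outcrop 11→Outcrop 13 = (40, -22, 16).
Normal n = (Outcrop 11→Outcrop 12) × (Outcrop 11→Outcrop 13) = (-2194, 2568, 9016).
So ∂z/∂E = −n_x/n_z = 0.24335 and ∂z/∂N = −n_y/n_z = −0.28483.
Gradient magnitude |∇z| = √(a² + b²) = √(0.05922 + 0.08113) = 0.37462.
True dip = arctan(0.37462) = 20.54°, dipping toward NW (azimuth ≈ 319°).

20.54°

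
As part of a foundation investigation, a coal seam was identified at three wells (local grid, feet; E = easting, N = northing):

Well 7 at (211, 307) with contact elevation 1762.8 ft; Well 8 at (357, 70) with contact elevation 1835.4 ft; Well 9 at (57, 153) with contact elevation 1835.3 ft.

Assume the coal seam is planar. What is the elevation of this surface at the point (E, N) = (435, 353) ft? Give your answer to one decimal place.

1723.0 ft

Two edge vectors: Well 7→Well 8 = (146, -237, 72.6), Well 7→Well 9 = (-154, -154, 72.5).
Normal n = (Well 7→Well 8) × (Well 7→Well 9) = (-6002.1, -21765.4, -58982).
So ∂z/∂E = −n_x/n_z = −0.10176 and ∂z/∂N = −n_y/n_z = −0.36902.
Intercept c from Well 7: 1762.8 + 21.47 + 113.29 = 1897.56.
At (435, 353): z = −44.3 − 130.3 + 1897.56 = 1723.0 ft.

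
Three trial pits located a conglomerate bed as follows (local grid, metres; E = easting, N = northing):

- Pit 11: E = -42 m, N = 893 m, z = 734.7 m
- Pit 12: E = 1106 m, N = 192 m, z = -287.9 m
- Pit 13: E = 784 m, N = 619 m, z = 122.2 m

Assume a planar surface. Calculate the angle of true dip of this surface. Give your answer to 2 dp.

Two edge vectors: Pit 11→Pit 12 = (1148, -701, -1022.6), Pit 11→Pit 13 = (826, -274, -612.5).
Normal n = (Pit 11→Pit 12) × (Pit 11→Pit 13) = (149170.1, -141517.6, 264474).
So ∂z/∂E = −n_x/n_z = −0.56403 and ∂z/∂N = −n_y/n_z = 0.53509.
Gradient magnitude |∇z| = √(a² + b²) = √(0.31812 + 0.28632) = 0.77746.
True dip = arctan(0.77746) = 37.86°, dipping toward SE (azimuth ≈ 133°).

37.86°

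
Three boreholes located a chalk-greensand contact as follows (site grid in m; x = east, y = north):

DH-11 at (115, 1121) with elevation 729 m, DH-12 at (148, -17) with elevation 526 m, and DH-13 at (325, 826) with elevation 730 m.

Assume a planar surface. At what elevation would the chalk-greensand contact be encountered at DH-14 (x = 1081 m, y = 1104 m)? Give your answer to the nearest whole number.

983 m

Let the plane be z = a·x + b·y + c.
DH-12−DH-11: 33a − 1138b = −203;  DH-13−DH-11: 210a − 295b = 1.
Solving gives a = 0.26619, b = 0.18610.
Then c = 729 − a·115 − b·1121 = 489.77.
At (1081, 1104): z = 287.8 + 205.5 + 489.77 = 983.0 m.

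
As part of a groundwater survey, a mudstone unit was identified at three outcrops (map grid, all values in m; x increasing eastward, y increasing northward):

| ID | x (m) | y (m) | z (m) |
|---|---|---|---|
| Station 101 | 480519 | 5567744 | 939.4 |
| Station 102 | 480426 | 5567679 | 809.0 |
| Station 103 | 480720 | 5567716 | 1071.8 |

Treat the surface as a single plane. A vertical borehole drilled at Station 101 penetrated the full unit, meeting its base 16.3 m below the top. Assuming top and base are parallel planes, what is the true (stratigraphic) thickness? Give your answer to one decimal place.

Let the plane be z = a·x + b·y + c.
Station 102−Station 101: −93a − 65b = −130.4;  Station 103−Station 101: 201a − 28b = 132.4.
Solving gives a = 0.78226, b = 0.88692.
|∇z| = √(a²+b²) = 1.18261, so dip δ = arctan(1.18261) = 49.78°.
True thickness = vertical thickness × cos δ = 16.3 × cos 49.78° = 10.5 m.

10.5 m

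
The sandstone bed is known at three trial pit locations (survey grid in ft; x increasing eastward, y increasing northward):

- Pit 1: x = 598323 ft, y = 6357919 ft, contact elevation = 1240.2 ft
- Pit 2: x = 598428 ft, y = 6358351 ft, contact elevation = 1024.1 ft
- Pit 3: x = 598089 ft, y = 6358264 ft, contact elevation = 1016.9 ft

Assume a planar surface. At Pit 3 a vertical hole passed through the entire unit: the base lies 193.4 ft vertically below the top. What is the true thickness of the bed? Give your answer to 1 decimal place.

Two edge vectors: Pit 1→Pit 2 = (105, 432, -216.1), Pit 1→Pit 3 = (-234, 345, -223.3).
Normal n = (Pit 1→Pit 2) × (Pit 1→Pit 3) = (-21911.1, 74013.9, 137313).
So ∂z/∂x = −n_x/n_z = 0.15957 and ∂z/∂y = −n_y/n_z = −0.53902.
|∇z| = √(a²+b²) = 0.56214, so dip δ = arctan(0.56214) = 29.34°.
True thickness = vertical thickness × cos δ = 193.4 × cos 29.34° = 168.6 ft.

168.6 ft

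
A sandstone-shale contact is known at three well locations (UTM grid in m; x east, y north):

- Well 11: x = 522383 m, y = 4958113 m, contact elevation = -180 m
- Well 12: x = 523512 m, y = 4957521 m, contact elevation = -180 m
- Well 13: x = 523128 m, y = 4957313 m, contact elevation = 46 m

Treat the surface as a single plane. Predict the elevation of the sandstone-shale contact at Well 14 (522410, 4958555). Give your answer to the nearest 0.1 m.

Let the plane be z = a·x + b·y + c.
Well 12−Well 11: 1129a − 592b = 0;  Well 13−Well 11: 745a − 800b = 226.
Solving gives a = −0.289492816, b = −0.552090185.
Then c = -180 − a·522383 − b·4958113 = 2888371.65.
At (522410, 4958555): z = −151233.9 − 2737569.5 + 2888371.65 = -431.8 m.

-431.8 m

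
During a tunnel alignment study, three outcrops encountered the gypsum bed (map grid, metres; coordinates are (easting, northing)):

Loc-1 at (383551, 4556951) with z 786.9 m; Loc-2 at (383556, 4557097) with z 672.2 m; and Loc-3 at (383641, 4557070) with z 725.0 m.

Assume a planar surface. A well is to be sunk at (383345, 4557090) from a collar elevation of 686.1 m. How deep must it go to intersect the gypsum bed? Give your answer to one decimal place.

Two edge vectors: Loc-1→Loc-2 = (5, 146, -114.7), Loc-1→Loc-3 = (90, 119, -61.9).
Normal n = (Loc-1→Loc-2) × (Loc-1→Loc-3) = (4611.9, -10013.5, -12545).
So ∂z/∂E = −n_x/n_z = 0.367628537 and ∂z/∂N = −n_y/n_z = −0.798206457.
Intercept c from Loc-1: 786.9 − 141004.29 + 3637387.71 = 3497170.32.
At (383345, 4557090): z_contact = 140928.56 − 3637498.66 + 3497170.32 = 600.22 m.
Depth below ground = 686.1 − 600.22 = 85.9 m.

85.9 m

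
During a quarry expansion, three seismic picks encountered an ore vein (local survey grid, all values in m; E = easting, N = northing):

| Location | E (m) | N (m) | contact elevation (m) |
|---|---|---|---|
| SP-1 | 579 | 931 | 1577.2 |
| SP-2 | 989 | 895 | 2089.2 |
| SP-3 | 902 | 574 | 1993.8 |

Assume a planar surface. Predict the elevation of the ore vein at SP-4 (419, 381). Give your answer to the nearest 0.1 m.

1400.1 m

Let the plane be z = a·E + b·N + c.
SP-2−SP-1: 410a − 36b = 512;  SP-3−SP-1: 323a − 357b = 416.6.
Solving gives a = 1.24524, b = −0.04030.
Then c = 1577.2 − a·579 − b·931 = 893.72.
At (419, 381): z = 521.8 − 15.4 + 893.72 = 1400.1 m.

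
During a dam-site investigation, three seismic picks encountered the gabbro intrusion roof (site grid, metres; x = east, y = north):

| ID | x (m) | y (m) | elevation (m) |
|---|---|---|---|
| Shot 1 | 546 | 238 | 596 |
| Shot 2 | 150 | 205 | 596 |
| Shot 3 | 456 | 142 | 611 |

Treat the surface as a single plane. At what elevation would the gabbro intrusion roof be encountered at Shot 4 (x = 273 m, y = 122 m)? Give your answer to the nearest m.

612 m

Two edge vectors: Shot 1→Shot 2 = (-396, -33, 0), Shot 1→Shot 3 = (-90, -96, 15).
Normal n = (Shot 1→Shot 2) × (Shot 1→Shot 3) = (-495, 5940, 35046).
So ∂z/∂x = −n_x/n_z = 0.01412 and ∂z/∂y = −n_y/n_z = −0.16949.
Intercept c from Shot 1: 596 − 7.71 + 40.34 = 628.63.
At (273, 122): z = 3.9 − 20.7 + 628.63 = 611.8 m.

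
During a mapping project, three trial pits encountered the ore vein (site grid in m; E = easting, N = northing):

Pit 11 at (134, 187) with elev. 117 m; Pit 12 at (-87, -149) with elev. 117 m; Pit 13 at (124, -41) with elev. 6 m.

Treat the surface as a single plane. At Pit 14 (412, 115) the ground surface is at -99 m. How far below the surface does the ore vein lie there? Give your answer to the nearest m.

42 m

Two edge vectors: Pit 11→Pit 12 = (-221, -336, 0), Pit 11→Pit 13 = (-10, -228, -111).
Normal n = (Pit 11→Pit 12) × (Pit 11→Pit 13) = (37296, -24531, 47028).
So ∂z/∂E = −n_x/n_z = −0.79306 and ∂z/∂N = −n_y/n_z = 0.52163.
Intercept c from Pit 11: 117 + 106.27 − 97.54 = 125.73.
At (412, 115): z_contact = −326.7 + 60.0 + 125.73 = -141.0 m.
Depth below ground = -99 − (-141.0) = 42 m.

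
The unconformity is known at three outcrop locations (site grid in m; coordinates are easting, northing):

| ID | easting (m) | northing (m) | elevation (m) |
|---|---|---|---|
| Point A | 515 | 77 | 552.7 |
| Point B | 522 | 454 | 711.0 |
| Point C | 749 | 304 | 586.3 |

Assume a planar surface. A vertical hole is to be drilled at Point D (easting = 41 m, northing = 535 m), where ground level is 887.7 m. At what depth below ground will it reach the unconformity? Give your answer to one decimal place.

13.1 m

Let the plane be z = a·easting + b·northing + c.
Point B−Point A: 7a + 377b = 158.3;  Point C−Point A: 234a + 227b = 33.6.
Solving gives a = −0.26858, b = 0.42488.
Then c = 552.7 − a·515 − b·77 = 658.30.
At (41, 535): z_contact = −11.01 + 227.31 + 658.30 = 874.60 m.
Depth below ground = 887.7 − 874.60 = 13.1 m.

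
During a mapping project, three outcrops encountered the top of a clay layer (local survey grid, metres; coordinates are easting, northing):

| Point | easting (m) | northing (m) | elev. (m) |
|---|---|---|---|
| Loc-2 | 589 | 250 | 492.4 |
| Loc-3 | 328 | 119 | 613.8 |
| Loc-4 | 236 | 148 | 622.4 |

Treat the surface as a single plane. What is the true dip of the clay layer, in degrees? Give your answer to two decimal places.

Let the plane be z = a·easting + b·northing + c.
Loc-3−Loc-2: −261a − 131b = 121.4;  Loc-4−Loc-2: −353a − 102b = 130.
Solving gives a = −0.23685, b = −0.45483.
Gradient magnitude |∇z| = √(a² + b²) = √(0.05610 + 0.20687) = 0.51280.
True dip = arctan(0.51280) = 27.15°, dipping toward NNE (azimuth ≈ 028°).

27.15°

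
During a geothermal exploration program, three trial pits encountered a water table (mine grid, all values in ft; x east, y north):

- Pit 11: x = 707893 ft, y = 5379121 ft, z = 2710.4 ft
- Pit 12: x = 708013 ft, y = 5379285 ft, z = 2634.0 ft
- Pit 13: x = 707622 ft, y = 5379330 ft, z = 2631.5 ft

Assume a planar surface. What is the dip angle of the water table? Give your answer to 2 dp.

23.57°

Let the plane be z = a·x + b·y + c.
Pit 12−Pit 11: 120a + 164b = −76.4;  Pit 13−Pit 11: −271a + 209b = −78.9.
Solving gives a = −0.04355, b = −0.43399.
Gradient magnitude |∇z| = √(a² + b²) = √(0.00190 + 0.18834) = 0.43617.
True dip = arctan(0.43617) = 23.57°, dipping toward N (azimuth ≈ 006°).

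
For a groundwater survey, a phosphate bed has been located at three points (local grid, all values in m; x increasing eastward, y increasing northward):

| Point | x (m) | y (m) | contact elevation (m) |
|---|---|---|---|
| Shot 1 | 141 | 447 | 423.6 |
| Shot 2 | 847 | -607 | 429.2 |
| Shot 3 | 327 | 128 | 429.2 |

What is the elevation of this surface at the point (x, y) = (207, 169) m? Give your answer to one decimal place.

Let the plane be z = a·x + b·y + c.
Shot 2−Shot 1: 706a − 1054b = 5.6;  Shot 3−Shot 1: 186a − 319b = 5.6.
Solving gives a = −0.14110, b = −0.09983.
Then c = 423.6 − a·141 − b·447 = 488.12.
At (207, 169): z = −29.2 − 16.9 + 488.12 = 442.0 m.

442.0 m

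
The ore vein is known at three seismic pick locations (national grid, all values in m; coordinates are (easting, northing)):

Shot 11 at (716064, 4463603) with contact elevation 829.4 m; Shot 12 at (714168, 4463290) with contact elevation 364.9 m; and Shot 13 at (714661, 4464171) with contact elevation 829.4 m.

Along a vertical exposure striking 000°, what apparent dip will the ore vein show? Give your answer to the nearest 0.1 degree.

23.3°

Let the plane be z = a·E + b·N + c.
Shot 12−Shot 11: −1896a − 313b = −464.5;  Shot 13−Shot 11: −1403a + 568b = 0.
Solving gives a = 0.17403, b = 0.42986.
Unit vector along 000° is (sin 0°, cos 0°) = (0.0000, 1.0000).
Slope in that direction = a·(0.0000) + b·(1.0000) = 0.42986.
Apparent dip = arctan|0.42986| = 23.3° (true dip is 24.9°, so apparent ≤ true as expected).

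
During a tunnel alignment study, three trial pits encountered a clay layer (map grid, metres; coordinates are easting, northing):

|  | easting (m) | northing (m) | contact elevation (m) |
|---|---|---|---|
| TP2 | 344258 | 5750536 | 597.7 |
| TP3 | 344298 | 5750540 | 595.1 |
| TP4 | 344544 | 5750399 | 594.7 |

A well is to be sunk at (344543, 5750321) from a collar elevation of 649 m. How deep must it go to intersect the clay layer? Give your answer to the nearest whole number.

47 m

Two edge vectors: TP2→TP3 = (40, 4, -2.6), TP2→TP4 = (286, -137, -3).
Normal n = (TP2→TP3) × (TP2→TP4) = (-368.2, -623.6, -6624).
So ∂z/∂easting = −n_x/n_z = −0.05558575 and ∂z/∂northing = −n_y/n_z = −0.09414251.
Intercept c from TP2: 597.7 + 19135.84 + 541369.90 = 561103.44.
At (344543, 5750321): z_contact = −19151.7 − 541349.7 + 561103.44 = 602.1 m.
Depth below ground = 649 − 602.1 = 47 m.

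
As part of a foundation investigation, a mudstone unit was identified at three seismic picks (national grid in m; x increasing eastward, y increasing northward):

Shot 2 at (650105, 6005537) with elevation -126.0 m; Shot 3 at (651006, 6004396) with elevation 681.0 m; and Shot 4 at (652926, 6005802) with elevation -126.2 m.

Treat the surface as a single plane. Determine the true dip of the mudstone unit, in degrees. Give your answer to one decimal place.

33.5°

Let the plane be z = a·x + b·y + c.
Shot 3−Shot 2: 901a − 1141b = 807;  Shot 4−Shot 2: 2821a + 265b = −0.2.
Solving gives a = 0.06179, b = −0.65848.
Gradient magnitude |∇z| = √(a² + b²) = √(0.00382 + 0.43360) = 0.66138.
True dip = arctan(0.66138) = 33.5°, dipping toward N (azimuth ≈ 355°).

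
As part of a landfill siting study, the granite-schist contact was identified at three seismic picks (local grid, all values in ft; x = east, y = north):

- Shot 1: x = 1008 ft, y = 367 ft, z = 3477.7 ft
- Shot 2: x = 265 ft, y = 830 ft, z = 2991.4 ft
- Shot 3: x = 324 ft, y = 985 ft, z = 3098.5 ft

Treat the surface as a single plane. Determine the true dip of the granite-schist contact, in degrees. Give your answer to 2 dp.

43.44°

Two edge vectors: Shot 1→Shot 2 = (-743, 463, -486.3), Shot 1→Shot 3 = (-684, 618, -379.2).
Normal n = (Shot 1→Shot 2) × (Shot 1→Shot 3) = (124963.8, 50883.6, -142482).
So ∂z/∂x = −n_x/n_z = 0.87705 and ∂z/∂y = −n_y/n_z = 0.35712.
Gradient magnitude |∇z| = √(a² + b²) = √(0.76922 + 0.12754) = 0.94697.
True dip = arctan(0.94697) = 43.44°, dipping toward WSW (azimuth ≈ 248°).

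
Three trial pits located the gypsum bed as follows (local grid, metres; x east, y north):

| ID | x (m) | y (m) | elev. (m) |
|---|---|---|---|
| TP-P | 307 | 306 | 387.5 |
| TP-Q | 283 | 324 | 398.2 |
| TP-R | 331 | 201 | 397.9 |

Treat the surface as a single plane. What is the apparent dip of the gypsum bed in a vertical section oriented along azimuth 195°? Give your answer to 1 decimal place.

21.6°

Let the plane be z = a·x + b·y + c.
TP-Q−TP-P: −24a + 18b = 10.7;  TP-R−TP-P: 24a − 105b = 10.4.
Solving gives a = −0.62773, b = −0.24253.
Unit vector along 195° is (sin 195°, cos 195°) = (-0.2588, -0.9659).
Slope in that direction = a·(-0.2588) + b·(-0.9659) = 0.39673.
Apparent dip = arctan|0.39673| = 21.6° (true dip is 33.9°, so apparent ≤ true as expected).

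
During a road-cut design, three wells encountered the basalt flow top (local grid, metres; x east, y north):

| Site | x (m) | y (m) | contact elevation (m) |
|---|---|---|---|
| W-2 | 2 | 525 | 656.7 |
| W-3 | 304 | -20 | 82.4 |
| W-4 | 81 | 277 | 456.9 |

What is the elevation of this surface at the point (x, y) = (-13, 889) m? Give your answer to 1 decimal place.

843.6 m

Let the plane be z = a·x + b·y + c.
W-3−W-2: 302a − 545b = −574.3;  W-4−W-2: 79a − 248b = −199.8.
Solving gives a = −1.05321, b = 0.47015.
Then c = 656.7 − a·2 − b·525 = 411.98.
At (-13, 889): z = 13.7 + 418.0 + 411.98 = 843.6 m.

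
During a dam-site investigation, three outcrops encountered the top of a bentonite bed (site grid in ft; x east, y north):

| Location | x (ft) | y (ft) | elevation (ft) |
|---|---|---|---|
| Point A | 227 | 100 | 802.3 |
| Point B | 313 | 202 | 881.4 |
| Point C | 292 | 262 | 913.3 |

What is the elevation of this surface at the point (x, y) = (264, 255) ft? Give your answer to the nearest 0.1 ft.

Let the plane be z = a·x + b·y + c.
Point B−Point A: 86a + 102b = 79.1;  Point C−Point A: 65a + 162b = 111.
Solving gives a = 0.20435, b = 0.60319.
Then c = 802.3 − a·227 − b·100 = 695.59.
At (264, 255): z = 53.9 + 153.8 + 695.59 = 903.4 ft.

903.4 ft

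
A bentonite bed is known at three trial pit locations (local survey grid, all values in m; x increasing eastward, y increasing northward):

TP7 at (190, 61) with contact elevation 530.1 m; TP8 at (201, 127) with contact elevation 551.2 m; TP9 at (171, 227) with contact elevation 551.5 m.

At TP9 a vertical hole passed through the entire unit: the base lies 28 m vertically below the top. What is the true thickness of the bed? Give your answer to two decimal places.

22.84 m

Two edge vectors: TP7→TP8 = (11, 66, 21.1), TP7→TP9 = (-19, 166, 21.4).
Normal n = (TP7→TP8) × (TP7→TP9) = (-2090.2, -636.3, 3080).
So ∂z/∂x = −n_x/n_z = 0.67864 and ∂z/∂y = −n_y/n_z = 0.20659.
|∇z| = √(a²+b²) = 0.70939, so dip δ = arctan(0.70939) = 35.35°.
True thickness = vertical thickness × cos δ = 28 × cos 35.35° = 22.84 m.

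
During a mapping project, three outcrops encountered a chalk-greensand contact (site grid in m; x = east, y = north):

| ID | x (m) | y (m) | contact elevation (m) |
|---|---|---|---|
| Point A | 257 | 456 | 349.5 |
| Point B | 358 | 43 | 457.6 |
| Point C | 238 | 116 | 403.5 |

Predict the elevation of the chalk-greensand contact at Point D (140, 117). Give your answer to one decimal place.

Two edge vectors: Point A→Point B = (101, -413, 108.1), Point A→Point C = (-19, -340, 54).
Normal n = (Point A→Point B) × (Point A→Point C) = (14452, -7507.9, -42187).
So ∂z/∂x = −n_x/n_z = 0.34257 and ∂z/∂y = −n_y/n_z = −0.17797.
Intercept c from Point A: 349.5 − 88.04 + 81.15 = 342.61.
At (140, 117): z = 48.0 − 20.8 + 342.61 = 369.8 m.

369.8 m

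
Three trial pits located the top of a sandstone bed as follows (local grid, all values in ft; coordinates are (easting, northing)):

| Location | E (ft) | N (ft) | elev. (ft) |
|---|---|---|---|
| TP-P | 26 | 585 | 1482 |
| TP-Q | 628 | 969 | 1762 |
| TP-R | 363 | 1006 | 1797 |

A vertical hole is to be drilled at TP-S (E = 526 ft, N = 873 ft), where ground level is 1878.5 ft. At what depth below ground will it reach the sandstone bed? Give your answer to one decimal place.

Let the plane be z = a·E + b·N + c.
TP-Q−TP-P: 602a + 384b = 280;  TP-R−TP-P: 337a + 421b = 315.
Solving gives a = −0.024832, b = 0.768096.
Then c = 1482 − a·26 − b·585 = 1033.31.
At (526, 873): z_contact = −13.06 + 670.55 + 1033.31 = 1690.80 ft.
Depth below ground = 1878.5 − 1690.80 = 187.7 ft.

187.7 ft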